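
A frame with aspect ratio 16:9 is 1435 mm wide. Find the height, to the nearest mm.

807 mm

At 16:9, 1435 / 16 × 9 ≈ 807.19.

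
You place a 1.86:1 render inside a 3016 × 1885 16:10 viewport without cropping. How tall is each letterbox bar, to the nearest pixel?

1.86:1 (1.860) > 16:10 (1.600), so the render fills the width.
The render is 3016 / 1.860 ≈ 1621.51 px tall.
1885 − 1621.51 = 263.49 px of bars (131.75 each).

132 px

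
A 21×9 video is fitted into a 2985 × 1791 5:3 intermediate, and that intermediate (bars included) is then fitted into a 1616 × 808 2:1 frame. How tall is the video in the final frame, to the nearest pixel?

21×9 in 2985×1791: fills the width, so the video is 2985.00 × 1279.29.
Second fit — the 5:3 canvas into 1616×808 spans the height: 1346.67 × 808.00 (×0.4511 from 2985×1791).
The video scales with it: height 1279.29 × 0.4511 ≈ 577.14.

577 px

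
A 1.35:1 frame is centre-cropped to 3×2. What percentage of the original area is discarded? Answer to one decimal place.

10.0%

Going from 1.35:1 to 3×2 means cutting height while keeping width.
(1.350)/(1.500) ≈ 0.900 of the area survives, leaving 10.00% discarded.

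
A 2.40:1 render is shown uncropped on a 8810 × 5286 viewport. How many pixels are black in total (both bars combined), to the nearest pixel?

2.40:1 (2.400) > 5:3 (1.667), so the render fills the width.
Content height = 8810 / 2.400 ≈ 3670.8333 px.
5286 − 3670.8333 = 1615.1667 px of bars.
That's 1615.1667 × 8810 ≈ 14229618 black pixels.

14229618 pixels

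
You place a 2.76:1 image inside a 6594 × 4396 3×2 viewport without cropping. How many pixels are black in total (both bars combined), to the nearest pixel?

2.76:1 (2.760) > 3×2 (1.500), so the image fills the width.
That makes the image 2389.1304 px tall (6594 / 2.760).
Black = 4396 − 2389.1304 = 2006.8696 px.
Across the 6594-px span: 2006.8696 × 6594 ≈ 13233298 px.

13233298 pixels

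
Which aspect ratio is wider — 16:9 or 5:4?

16:9

16:9 = 1.778 and 5:4 = 1.25; 1.778 > 1.25.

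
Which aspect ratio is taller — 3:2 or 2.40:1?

3:2 = 1.5 and 2.4; 2.4 > 1.5. The smaller width-to-height ratio is the taller frame.

3:2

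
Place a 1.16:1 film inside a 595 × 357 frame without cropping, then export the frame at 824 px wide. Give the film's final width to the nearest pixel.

At 595×357 the film is height-limited, so width = 357 × 1.160 ≈ 414.12 px.
Scaling 595 → 824 is ×1.3849, so the width becomes 414.12 × 1.3849 ≈ 573.50 px.

574 px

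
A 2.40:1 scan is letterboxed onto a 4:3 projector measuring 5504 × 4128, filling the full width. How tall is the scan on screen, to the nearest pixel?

2293 px

That makes the image 2293.33 px tall (5504 / 2.400).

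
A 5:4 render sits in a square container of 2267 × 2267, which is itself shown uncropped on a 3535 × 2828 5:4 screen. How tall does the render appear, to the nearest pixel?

2262 px

Inside the 2267×2267 canvas the render is width-limited at 2267.00 × 1813.60.
The square canvas is height-limited in 3535×2828, giving 2828.00 × 2828.00; scale factor 1.2475.
The render scales with it: height 1813.60 × 1.2475 ≈ 2262.40.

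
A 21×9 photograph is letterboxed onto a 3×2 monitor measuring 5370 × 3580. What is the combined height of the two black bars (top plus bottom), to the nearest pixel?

21×9 is wider than 3×2, so it spans the full width.
The photograph is 5370 × 9/21 ≈ 2301.43 px tall.
Black = 3580 − 2301.43 = 1278.57 px.

1279 px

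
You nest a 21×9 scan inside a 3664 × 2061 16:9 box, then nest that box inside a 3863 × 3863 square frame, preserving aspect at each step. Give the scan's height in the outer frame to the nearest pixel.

1656 px

First fit — 21×9 into 3664×2061 spans the width: 3664.00 × 1570.29.
16:9 in 3863×3863: fills the width, so the intermediate becomes 3863.00 × 2172.94 — a scale of ×1.0543.
So the scan's height is 1570.29 × 1.0543 ≈ 1655.57.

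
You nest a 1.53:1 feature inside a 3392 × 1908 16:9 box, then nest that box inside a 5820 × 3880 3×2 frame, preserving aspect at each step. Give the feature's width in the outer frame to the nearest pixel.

1.53:1 in 3392×1908: fills the height, so the feature is 2919.24 × 1908.00.
16:9 in 5820×3880: fills the width, so the intermediate becomes 5820.00 × 3273.75 — a scale of ×1.7158.
The feature scales with it: width 2919.24 × 1.7158 ≈ 5008.84.

5009 px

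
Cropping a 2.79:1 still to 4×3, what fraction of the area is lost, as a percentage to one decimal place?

The height stays; only width is cut (since 4×3 is narrower than 2.79:1).
Area ratio = (1.333)/(2.790) = 47.79%; the remaining 52.21% is cropped out.

52.2%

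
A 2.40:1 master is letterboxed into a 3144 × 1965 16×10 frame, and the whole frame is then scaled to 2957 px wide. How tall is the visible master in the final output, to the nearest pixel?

In the 3144×1965 frame the master fills the width: height = 3144 / 2.400 ≈ 1310.00 px.
The frame scales by 2957/3144 = 0.9405; 1310.00 × 0.9405 ≈ 1232.08 px.

1232 px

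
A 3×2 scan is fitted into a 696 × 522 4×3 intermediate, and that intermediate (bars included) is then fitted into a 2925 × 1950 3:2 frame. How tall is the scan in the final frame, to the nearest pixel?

3×2 in 696×522: fills the width, so the scan is 696.00 × 464.00.
The 4×3 canvas is height-limited in 2925×1950, giving 2600.00 × 1950.00; scale factor 3.7356.
The scan scales with it: height 464.00 × 3.7356 ≈ 1733.33.

1733 px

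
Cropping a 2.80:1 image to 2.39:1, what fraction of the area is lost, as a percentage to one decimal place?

The height stays; only width is cut (since 2.39:1 is narrower than 2.80:1).
(2.390)/(2.800) ≈ 0.854 of the area survives, leaving 14.64% discarded.

14.6%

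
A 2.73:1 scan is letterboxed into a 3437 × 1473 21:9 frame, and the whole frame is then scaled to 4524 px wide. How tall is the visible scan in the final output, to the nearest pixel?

1657 px

In the 3437×1473 frame the scan fills the width: height = 3437 / 2.730 ≈ 1258.97 px.
Scaling 3437 → 4524 is ×1.3163, so the height becomes 1258.97 × 1.3163 ≈ 1657.14 px.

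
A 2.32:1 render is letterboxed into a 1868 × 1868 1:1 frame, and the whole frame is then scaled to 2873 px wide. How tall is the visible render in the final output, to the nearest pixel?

Fitted into 1868×1868, the render spans the width; its height is 1868 / 2.320 ≈ 805.17 px.
The frame scales by 2873/1868 = 1.5380; 805.17 × 1.5380 ≈ 1238.36 px.

1238 px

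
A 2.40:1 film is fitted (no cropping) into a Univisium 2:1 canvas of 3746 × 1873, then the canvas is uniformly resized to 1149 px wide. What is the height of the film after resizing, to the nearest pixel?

479 px

Fitted into 3746×1873, the film spans the width; its height is 3746 / 2.400 ≈ 1560.83 px.
Resizing to 1149 px wide multiplies everything by 0.3067: 1560.83 → 478.75 px.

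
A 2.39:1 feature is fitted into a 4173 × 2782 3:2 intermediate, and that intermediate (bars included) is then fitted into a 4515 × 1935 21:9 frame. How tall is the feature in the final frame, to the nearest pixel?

1214 px

First fit — 2.39:1 into 4173×2782 spans the width: 4173.00 × 1746.03.
3:2 in 4515×1935: fills the height, so the intermediate becomes 2902.50 × 1935.00 — a scale of ×0.6955.
The feature scales with it: height 1746.03 × 0.6955 ≈ 1214.44.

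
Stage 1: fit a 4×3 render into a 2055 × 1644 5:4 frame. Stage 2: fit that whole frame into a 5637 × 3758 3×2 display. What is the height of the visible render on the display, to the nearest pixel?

First fit — 4×3 into 2055×1644 spans the width: 2055.00 × 1541.25.
The 5:4 canvas is height-limited in 5637×3758, giving 4697.50 × 3758.00; scale factor 2.2859.
Applying the same ×2.2859: 1541.25 → 3523.12.

3523 px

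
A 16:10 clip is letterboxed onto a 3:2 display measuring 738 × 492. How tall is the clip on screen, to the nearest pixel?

16:10 (1.600) > 3:2 (1.500), so the clip fills the width.
Content height = 738 × 10/16 ≈ 461.25 px.

461 px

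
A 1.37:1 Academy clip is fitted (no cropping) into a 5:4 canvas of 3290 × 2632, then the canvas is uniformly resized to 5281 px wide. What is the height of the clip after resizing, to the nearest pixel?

In the 3290×2632 frame the clip fills the width: height = 3290 / 1.370 ≈ 2401.46 px.
Resizing to 5281 px wide multiplies everything by 1.6052: 2401.46 → 3854.74 px.

3855 px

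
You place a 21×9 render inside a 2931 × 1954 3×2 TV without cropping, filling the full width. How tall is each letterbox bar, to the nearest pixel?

The render is 2931 × 9/21 ≈ 1256.14 px tall.
Black = 1954 − 1256.14 = 697.86 px, or 348.93 per bar.

349 px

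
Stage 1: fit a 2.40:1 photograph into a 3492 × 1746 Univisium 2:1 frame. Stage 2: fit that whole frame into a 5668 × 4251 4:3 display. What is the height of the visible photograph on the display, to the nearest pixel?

2362 px

2.40:1 in 3492×1746: fills the width, so the photograph is 3492.00 × 1455.00.
Second fit — the Univisium 2:1 canvas into 5668×4251 spans the width: 5668.00 × 2834.00 (×1.6231 from 3492×1746).
The photograph scales with it: height 1455.00 × 1.6231 ≈ 2361.67.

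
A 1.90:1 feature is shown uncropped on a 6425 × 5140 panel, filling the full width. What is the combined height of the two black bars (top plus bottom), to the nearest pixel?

The feature is 6425 / 1.900 ≈ 3381.58 px tall.
Black = 5140 − 3381.58 = 1758.42 px.

1758 px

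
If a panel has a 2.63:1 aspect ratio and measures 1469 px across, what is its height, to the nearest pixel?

Height = 1469 / 2.630 = 558.56.

559 px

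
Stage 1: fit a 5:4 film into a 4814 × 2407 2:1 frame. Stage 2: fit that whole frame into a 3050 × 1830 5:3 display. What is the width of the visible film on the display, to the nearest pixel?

1906 px

Inside the 4814×2407 canvas the film is height-limited at 3008.75 × 2407.00.
The 2:1 canvas is width-limited in 3050×1830, giving 3050.00 × 1525.00; scale factor 0.6336.
Applying the same ×0.6336: 3008.75 → 1906.25.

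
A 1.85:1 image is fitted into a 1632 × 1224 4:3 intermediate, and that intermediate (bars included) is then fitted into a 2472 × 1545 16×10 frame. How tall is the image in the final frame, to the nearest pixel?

First fit — 1.85:1 into 1632×1224 spans the width: 1632.00 × 882.16.
4:3 in 2472×1545: fills the height, so the intermediate becomes 2060.00 × 1545.00 — a scale of ×1.2623.
So the image's height is 882.16 × 1.2623 ≈ 1113.51.

1114 px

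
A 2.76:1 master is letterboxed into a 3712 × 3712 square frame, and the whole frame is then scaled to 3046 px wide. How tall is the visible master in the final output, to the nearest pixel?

Fitted into 3712×3712, the master spans the width; its height is 3712 / 2.760 ≈ 1344.93 px.
Scaling 3712 → 3046 is ×0.8206, so the height becomes 1344.93 × 0.8206 ≈ 1103.62 px.

1104 px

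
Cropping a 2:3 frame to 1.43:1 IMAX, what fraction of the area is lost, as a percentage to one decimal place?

1.43:1 IMAX is wider than 2:3, so the crop keeps the full width and trims the height.
Fraction kept = (0.667)/(1.430) ≈ 46.62%, so 53.38% is lost.

53.4%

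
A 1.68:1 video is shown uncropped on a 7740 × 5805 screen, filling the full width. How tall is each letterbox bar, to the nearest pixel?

Content height = 7740 / 1.680 ≈ 4607.14 px.
Leftover height: 5805 − 4607.14 = 1197.86 px → 598.93 each side.

599 px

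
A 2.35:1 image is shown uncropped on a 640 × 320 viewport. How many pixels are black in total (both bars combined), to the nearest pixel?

2.35:1 (2.350) > 2:1 (2.000), so the image fills the width.
That makes the image 272.3404 px tall (640 / 2.350).
Leftover height: 320 − 272.3404 = 47.6596 px.
Across the 640-px span: 47.6596 × 640 ≈ 30502 px.

30502 pixels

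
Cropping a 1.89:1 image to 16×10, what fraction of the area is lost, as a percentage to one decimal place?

15.3%

The height stays; only width is cut (since 16×10 is narrower than 1.89:1).
(1.600)/(1.890) ≈ 0.847 of the area survives, leaving 15.34% discarded.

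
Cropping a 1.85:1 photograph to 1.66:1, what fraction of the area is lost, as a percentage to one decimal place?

10.3%

1.66:1 is narrower than 1.85:1, so the crop keeps the full height and trims the width.
(1.660)/(1.850) ≈ 0.897 of the area survives, leaving 10.27% discarded.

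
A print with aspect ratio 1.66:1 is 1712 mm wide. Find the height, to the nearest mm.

At 1.66:1, 1712 / 1.660 ≈ 1031.33.

1031 mm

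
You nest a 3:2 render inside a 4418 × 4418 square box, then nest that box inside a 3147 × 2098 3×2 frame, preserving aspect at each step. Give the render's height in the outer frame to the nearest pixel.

Inside the 4418×4418 canvas the render is width-limited at 4418.00 × 2945.33.
square in 3147×2098: fills the height, so the intermediate becomes 2098.00 × 2098.00 — a scale of ×0.4749.
Applying the same ×0.4749: 2945.33 → 1398.67.

1399 px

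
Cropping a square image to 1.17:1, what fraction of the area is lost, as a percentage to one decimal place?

1.17:1 is wider than square, so the crop keeps the full width and trims the height.
Fraction kept = (1.000)/(1.170) ≈ 85.47%, so 14.53% is lost.

14.5%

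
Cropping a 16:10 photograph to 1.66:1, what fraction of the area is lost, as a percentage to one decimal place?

3.6%

Going from 16:10 to 1.66:1 means cutting height while keeping width.
Fraction kept = (1.600)/(1.660) ≈ 96.39%, so 3.61% is lost.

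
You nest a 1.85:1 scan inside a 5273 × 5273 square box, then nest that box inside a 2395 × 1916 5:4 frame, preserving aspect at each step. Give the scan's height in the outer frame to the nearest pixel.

1.85:1 in 5273×5273: fills the width, so the scan is 5273.00 × 2850.27.
square in 2395×1916: fills the height, so the intermediate becomes 1916.00 × 1916.00 — a scale of ×0.3634.
So the scan's height is 2850.27 × 0.3634 ≈ 1035.68.

1036 px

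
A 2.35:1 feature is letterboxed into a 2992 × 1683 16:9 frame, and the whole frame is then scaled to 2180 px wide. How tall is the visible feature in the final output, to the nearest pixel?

928 px

At 2992×1683 the feature is width-limited, so height = 2992 / 2.350 ≈ 1273.19 px.
Resizing to 2180 px wide multiplies everything by 0.7286: 1273.19 → 927.66 px.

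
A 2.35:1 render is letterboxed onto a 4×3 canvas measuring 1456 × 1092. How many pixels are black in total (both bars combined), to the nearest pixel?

687852 pixels

2.35:1 (2.350) > 4×3 (1.333), so the render fills the width.
Content height = 1456 / 2.350 ≈ 619.5745 px.
Leftover height: 1092 − 619.5745 = 472.4255 px.
Across the 1456-px span: 472.4255 × 1456 ≈ 687852 px.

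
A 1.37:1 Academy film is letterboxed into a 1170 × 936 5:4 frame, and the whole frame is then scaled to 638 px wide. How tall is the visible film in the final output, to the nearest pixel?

Fitted into 1170×936, the film spans the width; its height is 1170 / 1.370 ≈ 854.01 px.
Scaling 1170 → 638 is ×0.5453, so the height becomes 854.01 × 0.5453 ≈ 465.69 px.

466 px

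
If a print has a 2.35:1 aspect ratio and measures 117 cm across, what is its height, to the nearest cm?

50 cm

At 2.35:1, 117 / 2.350 ≈ 49.79.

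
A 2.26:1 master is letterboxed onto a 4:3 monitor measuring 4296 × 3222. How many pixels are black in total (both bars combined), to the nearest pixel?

2.26:1 (2.260) > 4:3 (1.333), so the master fills the width.
Content height = 4296 / 2.260 ≈ 1900.8850 px.
Black = 3222 − 1900.8850 = 1321.1150 px.
Bar area = 1321.1150 × 4296 ≈ 5675510 px.

5675510 pixels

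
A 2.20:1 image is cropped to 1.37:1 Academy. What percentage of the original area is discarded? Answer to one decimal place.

Going from 2.20:1 to 1.37:1 Academy means cutting width while keeping height.
Area ratio = (1.370)/(2.200) = 62.27%; the remaining 37.73% is cropped out.

37.7%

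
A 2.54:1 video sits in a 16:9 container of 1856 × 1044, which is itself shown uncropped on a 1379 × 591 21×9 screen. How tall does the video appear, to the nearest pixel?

Inside the 1856×1044 canvas the video is width-limited at 1856.00 × 730.71.
16:9 in 1379×591: fills the height, so the intermediate becomes 1050.67 × 591.00 — a scale of ×0.5661.
So the video's height is 730.71 × 0.5661 ≈ 413.65.

414 px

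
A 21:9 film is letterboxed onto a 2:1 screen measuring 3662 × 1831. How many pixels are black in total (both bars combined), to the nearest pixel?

957875 pixels

21:9 is wider than 2:1, so it spans the full width.
The film is 3662 × 9/21 ≈ 1569.4286 px tall.
1831 − 1569.4286 = 261.5714 px of bars.
Bar area = 261.5714 × 3662 ≈ 957875 px.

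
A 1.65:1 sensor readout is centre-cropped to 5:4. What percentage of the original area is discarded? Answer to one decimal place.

24.2%

The height stays; only width is cut (since 5:4 is narrower than 1.65:1).
Area ratio = (1.250)/(1.650) = 75.76%; the remaining 24.24% is cropped out.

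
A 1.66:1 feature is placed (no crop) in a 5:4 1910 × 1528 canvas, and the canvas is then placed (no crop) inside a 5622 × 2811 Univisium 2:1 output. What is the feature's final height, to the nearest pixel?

2117 px

Inside the 1910×1528 canvas the feature is width-limited at 1910.00 × 1150.60.
5:4 in 5622×2811: fills the height, so the intermediate becomes 3513.75 × 2811.00 — a scale of ×1.8397.
So the feature's height is 1150.60 × 1.8397 ≈ 2116.72.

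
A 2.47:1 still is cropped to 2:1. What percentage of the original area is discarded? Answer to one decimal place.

2:1 is narrower than 2.47:1, so the crop keeps the full height and trims the width.
Fraction kept = (2.000)/(2.470) ≈ 80.97%, so 19.03% is lost.

19.0%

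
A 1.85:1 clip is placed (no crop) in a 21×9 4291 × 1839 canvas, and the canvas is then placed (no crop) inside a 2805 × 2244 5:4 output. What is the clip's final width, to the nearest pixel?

Inside the 4291×1839 canvas the clip is height-limited at 3402.15 × 1839.00.
21×9 in 2805×2244: fills the width, so the intermediate becomes 2805.00 × 1202.14 — a scale of ×0.6537.
So the clip's width is 3402.15 × 0.6537 ≈ 2223.96.

2224 px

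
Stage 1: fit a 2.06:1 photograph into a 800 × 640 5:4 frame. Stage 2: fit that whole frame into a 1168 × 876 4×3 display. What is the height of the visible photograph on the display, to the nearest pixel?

2.06:1 in 800×640: fills the width, so the photograph is 800.00 × 388.35.
The 5:4 canvas is height-limited in 1168×876, giving 1095.00 × 876.00; scale factor 1.3687.
Applying the same ×1.3687: 388.35 → 531.55.

532 px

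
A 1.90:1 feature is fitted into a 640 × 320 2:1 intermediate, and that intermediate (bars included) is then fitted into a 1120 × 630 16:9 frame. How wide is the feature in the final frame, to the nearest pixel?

Inside the 640×320 canvas the feature is height-limited at 608.00 × 320.00.
Second fit — the 2:1 canvas into 1120×630 spans the width: 1120.00 × 560.00 (×1.7500 from 640×320).
Applying the same ×1.7500: 608.00 → 1064.00.

1064 px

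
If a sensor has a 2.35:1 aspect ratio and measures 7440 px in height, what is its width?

Width = 7440 × 2.350 = 17484.

17484 px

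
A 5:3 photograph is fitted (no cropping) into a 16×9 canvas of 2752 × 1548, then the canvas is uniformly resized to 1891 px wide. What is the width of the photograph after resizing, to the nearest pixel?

1773 px

At 2752×1548 the photograph is height-limited, so width = 1548 × 5/3 ≈ 2580.00 px.
The frame scales by 1891/2752 = 0.6871; 2580.00 × 0.6871 ≈ 1772.81 px.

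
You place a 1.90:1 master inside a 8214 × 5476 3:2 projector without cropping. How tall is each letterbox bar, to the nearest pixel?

1.90:1 is wider than 3:2, so it spans the full width.
Content height = 8214 / 1.900 ≈ 4323.16 px.
Leftover height: 5476 − 4323.16 = 1152.84 px → 576.42 each side.

576 px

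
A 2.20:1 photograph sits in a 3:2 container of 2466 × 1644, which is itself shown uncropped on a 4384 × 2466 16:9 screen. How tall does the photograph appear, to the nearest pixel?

1681 px

First fit — 2.20:1 into 2466×1644 spans the width: 2466.00 × 1120.91.
The 3:2 canvas is height-limited in 4384×2466, giving 3699.00 × 2466.00; scale factor 1.5000.
So the photograph's height is 1120.91 × 1.5000 ≈ 1681.36.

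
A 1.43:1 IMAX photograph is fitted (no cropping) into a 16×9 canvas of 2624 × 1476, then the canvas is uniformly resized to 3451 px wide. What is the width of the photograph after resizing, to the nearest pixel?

2776 px

In the 2624×1476 frame the photograph fills the height: width = 1476 × 1.430 ≈ 2110.68 px.
The frame scales by 3451/2624 = 1.3152; 2110.68 × 1.3152 ≈ 2775.90 px.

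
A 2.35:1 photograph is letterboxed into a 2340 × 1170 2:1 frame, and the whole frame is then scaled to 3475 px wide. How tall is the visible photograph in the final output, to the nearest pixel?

In the 2340×1170 frame the photograph fills the width: height = 2340 / 2.350 ≈ 995.74 px.
Scaling 2340 → 3475 is ×1.4850, so the height becomes 995.74 × 1.4850 ≈ 1478.72 px.

1479 px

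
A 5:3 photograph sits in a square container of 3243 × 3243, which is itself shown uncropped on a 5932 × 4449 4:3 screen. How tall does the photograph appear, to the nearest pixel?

Inside the 3243×3243 canvas the photograph is width-limited at 3243.00 × 1945.80.
The square canvas is height-limited in 5932×4449, giving 4449.00 × 4449.00; scale factor 1.3719.
So the photograph's height is 1945.80 × 1.3719 ≈ 2669.40.

2669 px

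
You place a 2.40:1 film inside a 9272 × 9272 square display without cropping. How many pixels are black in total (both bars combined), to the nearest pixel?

Since 2.400 > 1.000, the film is width-limited.
The film is 9272 / 2.400 ≈ 3863.3333 px tall.
Leftover height: 9272 − 3863.3333 = 5408.6667 px.
Bar area = 5408.6667 × 9272 ≈ 50149157 px.

50149157 pixels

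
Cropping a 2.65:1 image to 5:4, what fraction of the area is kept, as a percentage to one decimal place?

47.2%

5:4 is narrower than 2.65:1, so the crop keeps the full height and trims the width.
Fraction kept = (1.250)/(2.650) ≈ 47.17%.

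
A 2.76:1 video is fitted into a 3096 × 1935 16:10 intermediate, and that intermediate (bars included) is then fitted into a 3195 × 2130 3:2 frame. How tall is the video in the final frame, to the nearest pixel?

2.76:1 in 3096×1935: fills the width, so the video is 3096.00 × 1121.74.
Second fit — the 16:10 canvas into 3195×2130 spans the width: 3195.00 × 1996.88 (×1.0320 from 3096×1935).
So the video's height is 1121.74 × 1.0320 ≈ 1157.61.

1158 px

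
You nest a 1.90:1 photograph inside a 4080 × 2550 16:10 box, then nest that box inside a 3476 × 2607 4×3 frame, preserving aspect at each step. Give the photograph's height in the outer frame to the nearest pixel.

1829 px

1.90:1 in 4080×2550: fills the width, so the photograph is 4080.00 × 2147.37.
The 16:10 canvas is width-limited in 3476×2607, giving 3476.00 × 2172.50; scale factor 0.8520.
The photograph scales with it: height 2147.37 × 0.8520 ≈ 1829.47.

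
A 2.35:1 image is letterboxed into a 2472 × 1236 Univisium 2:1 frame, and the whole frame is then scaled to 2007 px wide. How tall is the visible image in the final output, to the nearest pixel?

In the 2472×1236 frame the image fills the width: height = 2472 / 2.350 ≈ 1051.91 px.
Resizing to 2007 px wide multiplies everything by 0.8119: 1051.91 → 854.04 px.

854 px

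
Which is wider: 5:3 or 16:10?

5:3 = 1.667 and 16:10 = 1.6; 1.667 > 1.6.

5:3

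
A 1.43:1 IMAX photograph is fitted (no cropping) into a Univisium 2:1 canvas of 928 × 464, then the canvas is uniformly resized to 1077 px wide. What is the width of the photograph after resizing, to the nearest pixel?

770 px

In the 928×464 frame the photograph fills the height: width = 464 × 1.430 ≈ 663.52 px.
The frame scales by 1077/928 = 1.1606; 663.52 × 1.1606 ≈ 770.05 px.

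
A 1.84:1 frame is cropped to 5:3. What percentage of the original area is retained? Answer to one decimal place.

90.6%

Going from 1.84:1 to 5:3 means cutting width while keeping height.
(1.667)/(1.840) ≈ 0.906 of the area survives.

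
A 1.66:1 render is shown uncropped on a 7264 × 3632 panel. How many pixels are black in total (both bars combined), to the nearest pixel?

4485084 pixels

Since 1.660 < 2.000, the render is height-limited.
Content width = 3632 × 1.660 ≈ 6029.1200 px.
Black = 7264 − 6029.1200 = 1234.8800 px.
That's 1234.8800 × 3632 ≈ 4485084 black pixels.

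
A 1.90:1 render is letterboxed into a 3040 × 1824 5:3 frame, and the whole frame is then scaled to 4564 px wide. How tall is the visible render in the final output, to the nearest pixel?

At 3040×1824 the render is width-limited, so height = 3040 / 1.900 ≈ 1600.00 px.
Scaling 3040 → 4564 is ×1.5013, so the height becomes 1600.00 × 1.5013 ≈ 2402.11 px.

2402 px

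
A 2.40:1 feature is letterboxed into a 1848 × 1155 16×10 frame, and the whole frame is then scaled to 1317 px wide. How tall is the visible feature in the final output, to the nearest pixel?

549 px

In the 1848×1155 frame the feature fills the width: height = 1848 / 2.400 ≈ 770.00 px.
The frame scales by 1317/1848 = 0.7127; 770.00 × 0.7127 ≈ 548.75 px.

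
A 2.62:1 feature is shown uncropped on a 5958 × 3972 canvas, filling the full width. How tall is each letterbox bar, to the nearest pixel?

849 px

The feature is 5958 / 2.620 ≈ 2274.05 px tall.
Black = 3972 − 2274.05 = 1697.95 px, or 848.98 per bar.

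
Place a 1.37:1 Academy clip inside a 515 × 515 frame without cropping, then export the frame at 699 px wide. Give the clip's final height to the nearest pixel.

At 515×515 the clip is width-limited, so height = 515 / 1.370 ≈ 375.91 px.
Resizing to 699 px wide multiplies everything by 1.3573: 375.91 → 510.22 px.

510 px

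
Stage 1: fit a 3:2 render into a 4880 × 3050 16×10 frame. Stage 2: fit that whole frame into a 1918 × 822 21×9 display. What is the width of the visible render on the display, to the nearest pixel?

1233 px

Inside the 4880×3050 canvas the render is height-limited at 4575.00 × 3050.00.
16×10 in 1918×822: fills the height, so the intermediate becomes 1315.20 × 822.00 — a scale of ×0.2695.
The render scales with it: width 4575.00 × 0.2695 ≈ 1233.00.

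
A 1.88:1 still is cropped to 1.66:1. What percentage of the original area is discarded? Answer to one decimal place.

11.7%

1.66:1 is narrower than 1.88:1, so the crop keeps the full height and trims the width.
(1.660)/(1.880) ≈ 0.883 of the area survives, leaving 11.70% discarded.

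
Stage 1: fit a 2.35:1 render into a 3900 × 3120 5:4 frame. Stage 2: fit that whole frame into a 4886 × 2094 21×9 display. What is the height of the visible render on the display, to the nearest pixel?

1114 px

2.35:1 in 3900×3120: fills the width, so the render is 3900.00 × 1659.57.
The 5:4 canvas is height-limited in 4886×2094, giving 2617.50 × 2094.00; scale factor 0.6712.
The render scales with it: height 1659.57 × 0.6712 ≈ 1113.83.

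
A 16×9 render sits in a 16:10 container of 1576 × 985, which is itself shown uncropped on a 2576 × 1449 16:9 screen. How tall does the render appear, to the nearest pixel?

1304 px

First fit — 16×9 into 1576×985 spans the width: 1576.00 × 886.50.
The 16:10 canvas is height-limited in 2576×1449, giving 2318.40 × 1449.00; scale factor 1.4711.
The render scales with it: height 886.50 × 1.4711 ≈ 1304.10.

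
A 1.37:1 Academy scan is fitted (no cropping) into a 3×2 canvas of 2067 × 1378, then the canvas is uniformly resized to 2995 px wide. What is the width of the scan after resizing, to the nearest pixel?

At 2067×1378 the scan is height-limited, so width = 1378 × 1.370 ≈ 1887.86 px.
Scaling 2067 → 2995 is ×1.4490, so the width becomes 1887.86 × 1.4490 ≈ 2735.43 px.

2735 px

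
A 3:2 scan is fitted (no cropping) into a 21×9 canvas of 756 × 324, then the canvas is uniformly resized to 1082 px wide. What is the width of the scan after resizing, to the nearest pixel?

696 px

In the 756×324 frame the scan fills the height: width = 324 × 3/2 ≈ 486.00 px.
Scaling 756 → 1082 is ×1.4312, so the width becomes 486.00 × 1.4312 ≈ 695.57 px.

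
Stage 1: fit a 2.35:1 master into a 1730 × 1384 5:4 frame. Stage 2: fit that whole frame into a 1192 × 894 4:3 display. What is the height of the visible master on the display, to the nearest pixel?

2.35:1 in 1730×1384: fills the width, so the master is 1730.00 × 736.17.
Second fit — the 5:4 canvas into 1192×894 spans the height: 1117.50 × 894.00 (×0.6460 from 1730×1384).
The master scales with it: height 736.17 × 0.6460 ≈ 475.53.

476 px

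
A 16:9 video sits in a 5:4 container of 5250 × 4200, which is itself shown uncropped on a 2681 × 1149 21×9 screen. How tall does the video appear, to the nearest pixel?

808 px

16:9 in 5250×4200: fills the width, so the video is 5250.00 × 2953.12.
5:4 in 2681×1149: fills the height, so the intermediate becomes 1436.25 × 1149.00 — a scale of ×0.2736.
Applying the same ×0.2736: 2953.12 → 807.89.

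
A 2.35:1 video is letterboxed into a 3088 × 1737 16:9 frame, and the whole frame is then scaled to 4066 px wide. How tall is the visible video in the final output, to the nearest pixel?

Fitted into 3088×1737, the video spans the width; its height is 3088 / 2.350 ≈ 1314.04 px.
Resizing to 4066 px wide multiplies everything by 1.3167: 1314.04 → 1730.21 px.

1730 px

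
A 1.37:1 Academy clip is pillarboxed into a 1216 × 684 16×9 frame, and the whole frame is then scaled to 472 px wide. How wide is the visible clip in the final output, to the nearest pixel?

At 1216×684 the clip is height-limited, so width = 684 × 1.370 ≈ 937.08 px.
Resizing to 472 px wide multiplies everything by 0.3882: 937.08 → 363.74 px.

364 px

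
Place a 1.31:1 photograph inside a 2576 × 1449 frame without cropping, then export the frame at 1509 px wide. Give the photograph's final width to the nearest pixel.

Fitted into 2576×1449, the photograph spans the height; its width is 1449 × 1.310 ≈ 1898.19 px.
Scaling 2576 → 1509 is ×0.5858, so the width becomes 1898.19 × 0.5858 ≈ 1111.94 px.

1112 px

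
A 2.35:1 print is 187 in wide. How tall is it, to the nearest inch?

80 in

Height = 187 / 2.350 = 79.57.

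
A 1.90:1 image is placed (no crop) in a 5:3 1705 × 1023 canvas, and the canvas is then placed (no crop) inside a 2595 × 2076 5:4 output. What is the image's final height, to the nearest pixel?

1366 px

First fit — 1.90:1 into 1705×1023 spans the width: 1705.00 × 897.37.
The 5:3 canvas is width-limited in 2595×2076, giving 2595.00 × 1557.00; scale factor 1.5220.
The image scales with it: height 897.37 × 1.5220 ≈ 1365.79.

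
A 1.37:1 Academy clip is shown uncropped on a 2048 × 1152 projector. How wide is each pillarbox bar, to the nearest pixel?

Since 1.370 < 1.778, the clip is height-limited.
The clip is 1152 × 1.370 ≈ 1578.24 px wide.
2048 − 1578.24 = 469.76 px of bars (234.88 each).

235 px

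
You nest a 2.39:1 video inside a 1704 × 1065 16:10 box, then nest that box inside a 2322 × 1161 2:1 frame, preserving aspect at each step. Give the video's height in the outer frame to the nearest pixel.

777 px

2.39:1 in 1704×1065: fills the width, so the video is 1704.00 × 712.97.
Second fit — the 16:10 canvas into 2322×1161 spans the height: 1857.60 × 1161.00 (×1.0901 from 1704×1065).
Applying the same ×1.0901: 712.97 → 777.24.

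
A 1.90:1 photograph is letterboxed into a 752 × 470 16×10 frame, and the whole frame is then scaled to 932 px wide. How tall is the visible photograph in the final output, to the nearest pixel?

491 px

In the 752×470 frame the photograph fills the width: height = 752 / 1.900 ≈ 395.79 px.
Resizing to 932 px wide multiplies everything by 1.2394: 395.79 → 490.53 px.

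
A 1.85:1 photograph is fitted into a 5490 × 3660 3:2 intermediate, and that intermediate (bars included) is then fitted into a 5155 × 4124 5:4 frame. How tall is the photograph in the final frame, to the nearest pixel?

2786 px

Inside the 5490×3660 canvas the photograph is width-limited at 5490.00 × 2967.57.
Second fit — the 3:2 canvas into 5155×4124 spans the width: 5155.00 × 3436.67 (×0.9390 from 5490×3660).
So the photograph's height is 2967.57 × 0.9390 ≈ 2786.49.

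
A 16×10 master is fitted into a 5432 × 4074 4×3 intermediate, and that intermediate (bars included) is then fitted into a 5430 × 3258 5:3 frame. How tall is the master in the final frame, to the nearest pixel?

First fit — 16×10 into 5432×4074 spans the width: 5432.00 × 3395.00.
The 4×3 canvas is height-limited in 5430×3258, giving 4344.00 × 3258.00; scale factor 0.7997.
The master scales with it: height 3395.00 × 0.7997 ≈ 2715.00.

2715 px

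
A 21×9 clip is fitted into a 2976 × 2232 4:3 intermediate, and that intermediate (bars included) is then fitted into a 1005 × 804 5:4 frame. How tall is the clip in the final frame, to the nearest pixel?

431 px

First fit — 21×9 into 2976×2232 spans the width: 2976.00 × 1275.43.
Second fit — the 4:3 canvas into 1005×804 spans the width: 1005.00 × 753.75 (×0.3377 from 2976×2232).
The clip scales with it: height 1275.43 × 0.3377 ≈ 430.71.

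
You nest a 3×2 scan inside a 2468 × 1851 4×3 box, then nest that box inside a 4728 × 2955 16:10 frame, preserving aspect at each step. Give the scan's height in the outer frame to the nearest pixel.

2627 px

Inside the 2468×1851 canvas the scan is width-limited at 2468.00 × 1645.33.
Second fit — the 4×3 canvas into 4728×2955 spans the height: 3940.00 × 2955.00 (×1.5964 from 2468×1851).
So the scan's height is 1645.33 × 1.5964 ≈ 2626.67.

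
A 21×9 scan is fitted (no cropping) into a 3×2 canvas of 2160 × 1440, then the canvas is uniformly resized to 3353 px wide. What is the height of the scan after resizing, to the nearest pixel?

In the 2160×1440 frame the scan fills the width: height = 2160 × 9/21 ≈ 925.71 px.
Scaling 2160 → 3353 is ×1.5523, so the height becomes 925.71 × 1.5523 ≈ 1437.00 px.

1437 px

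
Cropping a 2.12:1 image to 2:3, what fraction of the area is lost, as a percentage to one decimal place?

The height stays; only width is cut (since 2:3 is narrower than 2.12:1).
(0.667)/(2.120) ≈ 0.314 of the area survives, leaving 68.55% discarded.

68.6%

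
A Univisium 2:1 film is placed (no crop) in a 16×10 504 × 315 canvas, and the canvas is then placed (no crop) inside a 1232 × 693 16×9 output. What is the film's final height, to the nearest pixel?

554 px

Inside the 504×315 canvas the film is width-limited at 504.00 × 252.00.
Second fit — the 16×10 canvas into 1232×693 spans the height: 1108.80 × 693.00 (×2.2000 from 504×315).
So the film's height is 252.00 × 2.2000 ≈ 554.40.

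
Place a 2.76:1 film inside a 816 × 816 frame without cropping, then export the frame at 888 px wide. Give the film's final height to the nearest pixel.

322 px

Fitted into 816×816, the film spans the width; its height is 816 / 2.760 ≈ 295.65 px.
Scaling 816 → 888 is ×1.0882, so the height becomes 295.65 × 1.0882 ≈ 321.74 px.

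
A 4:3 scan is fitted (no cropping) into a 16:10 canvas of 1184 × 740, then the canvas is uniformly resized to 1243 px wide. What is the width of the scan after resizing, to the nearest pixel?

In the 1184×740 frame the scan fills the height: width = 740 × 4/3 ≈ 986.67 px.
Scaling 1184 → 1243 is ×1.0498, so the width becomes 986.67 × 1.0498 ≈ 1035.83 px.

1036 px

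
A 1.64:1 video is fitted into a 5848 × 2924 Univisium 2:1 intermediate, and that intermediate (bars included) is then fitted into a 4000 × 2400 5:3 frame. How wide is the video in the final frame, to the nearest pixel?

3280 px

First fit — 1.64:1 into 5848×2924 spans the height: 4795.36 × 2924.00.
Univisium 2:1 in 4000×2400: fills the width, so the intermediate becomes 4000.00 × 2000.00 — a scale of ×0.6840.
So the video's width is 4795.36 × 0.6840 ≈ 3280.00.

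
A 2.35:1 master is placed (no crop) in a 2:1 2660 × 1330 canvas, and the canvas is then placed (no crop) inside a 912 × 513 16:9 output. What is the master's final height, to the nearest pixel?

388 px

Inside the 2660×1330 canvas the master is width-limited at 2660.00 × 1131.91.
The 2:1 canvas is width-limited in 912×513, giving 912.00 × 456.00; scale factor 0.3429.
The master scales with it: height 1131.91 × 0.3429 ≈ 388.09.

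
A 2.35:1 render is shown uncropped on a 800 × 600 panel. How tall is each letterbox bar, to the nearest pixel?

130 px

2.35:1 (2.350) > 4:3 (1.333), so the render fills the width.
The render is 800 / 2.350 ≈ 340.43 px tall.
600 − 340.43 = 259.57 px of bars (129.79 each).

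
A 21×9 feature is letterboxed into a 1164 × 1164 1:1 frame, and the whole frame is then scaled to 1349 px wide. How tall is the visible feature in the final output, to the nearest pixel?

578 px

Fitted into 1164×1164, the feature spans the width; its height is 1164 × 9/21 ≈ 498.86 px.
Resizing to 1349 px wide multiplies everything by 1.1589: 498.86 → 578.14 px.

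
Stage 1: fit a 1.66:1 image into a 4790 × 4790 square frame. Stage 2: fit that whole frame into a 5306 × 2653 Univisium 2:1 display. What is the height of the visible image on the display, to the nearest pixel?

Inside the 4790×4790 canvas the image is width-limited at 4790.00 × 2885.54.
The square canvas is height-limited in 5306×2653, giving 2653.00 × 2653.00; scale factor 0.5539.
So the image's height is 2885.54 × 0.5539 ≈ 1598.19.

1598 px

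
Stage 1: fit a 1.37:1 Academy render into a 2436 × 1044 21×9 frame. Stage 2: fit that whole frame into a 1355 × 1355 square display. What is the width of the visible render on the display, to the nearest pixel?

Inside the 2436×1044 canvas the render is height-limited at 1430.28 × 1044.00.
21×9 in 1355×1355: fills the width, so the intermediate becomes 1355.00 × 580.71 — a scale of ×0.5562.
Applying the same ×0.5562: 1430.28 → 795.58.

796 px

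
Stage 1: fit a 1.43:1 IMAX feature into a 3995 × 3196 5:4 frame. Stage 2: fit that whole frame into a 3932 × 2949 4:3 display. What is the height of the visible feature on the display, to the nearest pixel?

2578 px

First fit — 1.43:1 IMAX into 3995×3196 spans the width: 3995.00 × 2793.71.
5:4 in 3932×2949: fills the height, so the intermediate becomes 3686.25 × 2949.00 — a scale of ×0.9227.
So the feature's height is 2793.71 × 0.9227 ≈ 2577.80.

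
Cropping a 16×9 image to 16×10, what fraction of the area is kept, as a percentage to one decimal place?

The height stays; only width is cut (since 16×10 is narrower than 16×9).
Fraction kept = (1.600)/(1.778) ≈ 90.00%.

90.0%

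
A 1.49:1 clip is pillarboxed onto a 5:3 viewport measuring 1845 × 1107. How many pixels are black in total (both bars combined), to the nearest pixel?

216496 pixels

Since 1.490 < 1.667, the clip is height-limited.
The clip is 1107 × 1.490 ≈ 1649.4300 px wide.
Leftover width: 1845 − 1649.4300 = 195.5700 px.
Bar area = 195.5700 × 1107 ≈ 216496 px.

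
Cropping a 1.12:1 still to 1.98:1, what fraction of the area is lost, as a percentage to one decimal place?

43.4%

1.98:1 is wider than 1.12:1, so the crop keeps the full width and trims the height.
(1.120)/(1.980) ≈ 0.566 of the area survives, leaving 43.43% discarded.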